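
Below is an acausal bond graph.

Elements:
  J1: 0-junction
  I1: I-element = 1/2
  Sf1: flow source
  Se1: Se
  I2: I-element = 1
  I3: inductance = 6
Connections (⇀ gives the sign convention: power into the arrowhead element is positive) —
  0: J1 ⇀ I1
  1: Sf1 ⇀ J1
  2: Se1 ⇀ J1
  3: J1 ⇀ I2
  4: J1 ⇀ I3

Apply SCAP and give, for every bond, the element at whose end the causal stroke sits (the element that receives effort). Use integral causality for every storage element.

bond 1 |Sf1  (Sf1: flow source, stroke at near end)
bond 2 |J1  (Se1: effort source, stroke at far end)
bond 0 |I1  (common-e at J1 fixed by 2)
bond 3 |I2  (J1 effort already set via bond 2)
bond 4 |I3  (J1: bond 2 brought effort, rest push out)

bond 0 stroke at I1
bond 1 stroke at Sf1
bond 2 stroke at J1
bond 3 stroke at I2
bond 4 stroke at I3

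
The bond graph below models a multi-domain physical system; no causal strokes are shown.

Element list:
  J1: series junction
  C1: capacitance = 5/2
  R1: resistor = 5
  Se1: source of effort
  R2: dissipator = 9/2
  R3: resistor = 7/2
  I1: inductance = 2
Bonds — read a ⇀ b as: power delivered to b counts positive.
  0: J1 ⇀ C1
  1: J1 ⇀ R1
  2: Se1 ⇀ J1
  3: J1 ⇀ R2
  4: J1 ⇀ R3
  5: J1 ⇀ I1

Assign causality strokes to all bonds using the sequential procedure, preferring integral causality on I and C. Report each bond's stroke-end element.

bond 0 |J1
bond 1 |J1
bond 2 |J1
bond 3 |J1
bond 4 |J1
bond 5 |I1

b2 |J1  (Se1 (Se) sets effort on bond)
b0 |J1  (C1: C, integral causality)
b5 |I1  (I1: I, integral causality)
b1 |J1  (J1: bond 5 brought flow, rest push out)
b3 |J1  (1-jn J1 has f-setter on 5)
b4 |J1  (common-f at J1 fixed by 5)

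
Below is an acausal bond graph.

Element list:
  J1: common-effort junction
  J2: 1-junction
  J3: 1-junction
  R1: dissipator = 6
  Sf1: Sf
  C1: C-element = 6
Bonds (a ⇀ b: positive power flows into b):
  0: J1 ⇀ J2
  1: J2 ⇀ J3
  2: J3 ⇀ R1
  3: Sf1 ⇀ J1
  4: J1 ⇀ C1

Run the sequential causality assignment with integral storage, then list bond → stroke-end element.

β3 stroke→Sf1  (Sf1 fixes flow; stroke at Sf1)
β4 stroke→J1  (prefer integral on C1)
β0 stroke→J2  (J1 effort already set via bond 4)
β1 stroke→J3  (J2: last free bond brings flow in)
β2 stroke→R1  (only one flow-in slot at J3)

β0 stroke at J2
β1 stroke at J3
β2 stroke at R1
β3 stroke at Sf1
β4 stroke at J1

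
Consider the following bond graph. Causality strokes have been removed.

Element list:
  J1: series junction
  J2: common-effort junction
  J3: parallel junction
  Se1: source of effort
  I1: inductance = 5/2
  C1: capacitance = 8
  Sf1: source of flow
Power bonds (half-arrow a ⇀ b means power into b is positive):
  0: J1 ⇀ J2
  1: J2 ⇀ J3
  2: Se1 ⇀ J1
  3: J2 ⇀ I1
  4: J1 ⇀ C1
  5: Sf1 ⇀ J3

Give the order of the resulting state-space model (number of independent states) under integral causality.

2  (C1, I1 all integral)

bond 2 →J1  (Se1 fixes effort; stroke away)
bond 5 →Sf1  (Sf1 (Sf) sets flow on bond)
bond 1 →J3  (J3 needs exactly one e-in)
bond 3 →I1  (I1 outputs flow p/I1)
bond 0 →J2  (J2 needs exactly one e-in)
bond 4 →J1  (J1 flow already set via bond 0)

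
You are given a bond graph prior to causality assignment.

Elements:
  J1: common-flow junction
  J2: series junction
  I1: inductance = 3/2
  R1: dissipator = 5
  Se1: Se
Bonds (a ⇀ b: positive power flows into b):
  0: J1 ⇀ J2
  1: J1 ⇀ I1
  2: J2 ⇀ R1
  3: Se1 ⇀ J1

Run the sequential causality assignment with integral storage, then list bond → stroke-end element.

bond 3 stroke at J1  (source Se1 imposes e)
bond 1 stroke at I1  (I1 outputs flow p/I1)
bond 0 stroke at J1  (1-jn J1 has f-setter on 1)
bond 2 stroke at J2  (1-jn J2 has f-setter on 0)

b0 stroke at J1
b1 stroke at I1
b2 stroke at J2
b3 stroke at J1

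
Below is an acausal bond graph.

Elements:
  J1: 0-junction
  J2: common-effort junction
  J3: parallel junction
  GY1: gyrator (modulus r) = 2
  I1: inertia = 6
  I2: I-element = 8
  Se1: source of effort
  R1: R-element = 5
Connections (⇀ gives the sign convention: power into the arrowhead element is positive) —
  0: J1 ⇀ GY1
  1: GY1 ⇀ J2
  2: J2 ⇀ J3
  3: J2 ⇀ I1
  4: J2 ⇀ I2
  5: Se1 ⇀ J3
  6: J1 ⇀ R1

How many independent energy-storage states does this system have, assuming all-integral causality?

β5 →J3  (Se1: effort source, stroke at far end)
β2 →J2  (J3 effort already set via bond 5)
β1 →GY1  (0-jn J2 has e-setter on 2)
β3 →I1  (J2: bond 2 brought effort, rest push out)
β4 →I2  (J2 effort already set via bond 2)
β0 →GY1  (GY GY1: same side as bond 1)
β6 →J1  (only one effort-in slot at J1)

2  (I1, I2 all integral)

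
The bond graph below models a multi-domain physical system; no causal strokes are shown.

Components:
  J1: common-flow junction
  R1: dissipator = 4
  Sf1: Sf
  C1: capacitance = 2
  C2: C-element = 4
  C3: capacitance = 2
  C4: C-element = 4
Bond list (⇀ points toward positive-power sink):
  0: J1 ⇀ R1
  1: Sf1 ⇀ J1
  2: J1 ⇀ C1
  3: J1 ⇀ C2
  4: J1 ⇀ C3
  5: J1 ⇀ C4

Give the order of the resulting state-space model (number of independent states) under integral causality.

bond 1 →Sf1  (Sf1 fixes flow; stroke at Sf1)
bond 0 →J1  (J1: bond 1 brought flow, rest push out)
bond 2 →J1  (J1: bond 1 brought flow, rest push out)
bond 3 →J1  (common-f at J1 fixed by 1)
bond 4 →J1  (J1: bond 1 brought flow, rest push out)
bond 5 →J1  (J1 flow already set via bond 1)

4  (C1, C2, C3, C4 all integral)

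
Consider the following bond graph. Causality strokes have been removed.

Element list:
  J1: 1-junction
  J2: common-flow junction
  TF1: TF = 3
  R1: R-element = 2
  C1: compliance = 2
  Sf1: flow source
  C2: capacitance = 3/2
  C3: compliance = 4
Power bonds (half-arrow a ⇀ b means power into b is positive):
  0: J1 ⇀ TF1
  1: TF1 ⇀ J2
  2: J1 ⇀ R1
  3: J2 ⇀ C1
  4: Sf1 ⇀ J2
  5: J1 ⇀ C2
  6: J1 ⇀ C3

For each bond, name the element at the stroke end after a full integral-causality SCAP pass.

β4 stroke at Sf1  (Sf1 fixes flow; stroke at Sf1)
β1 stroke at J2  (1-jn J2 has f-setter on 4)
β3 stroke at J2  (J2: bond 4 brought flow, rest push out)
β0 stroke at TF1  (through TF1, causality passes straight; one stroke at TF1)
β2 stroke at J1  (J1 flow already set via bond 0)
β5 stroke at J1  (J1 flow already set via bond 0)
β6 stroke at J1  (common-f at J1 fixed by 0)

β0 stroke→TF1
β1 stroke→J2
β2 stroke→J1
β3 stroke→J2
β4 stroke→Sf1
β5 stroke→J1
β6 stroke→J1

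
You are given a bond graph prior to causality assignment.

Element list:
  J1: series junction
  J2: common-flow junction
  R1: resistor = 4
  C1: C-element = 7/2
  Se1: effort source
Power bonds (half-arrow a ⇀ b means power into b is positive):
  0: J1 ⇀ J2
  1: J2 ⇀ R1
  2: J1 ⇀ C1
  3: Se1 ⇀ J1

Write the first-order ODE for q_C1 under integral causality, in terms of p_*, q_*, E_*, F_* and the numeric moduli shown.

dq_C1/dt = E_Se1/4 - q_C1/14

b3 stroke at J1  (Se1: effort source, stroke at far end)
b2 stroke at J1  (C1 outputs effort q/C1)
b0 stroke at J2  (J1 needs exactly one f-in)
b1 stroke at R1  (closing 1-jn rule on J2)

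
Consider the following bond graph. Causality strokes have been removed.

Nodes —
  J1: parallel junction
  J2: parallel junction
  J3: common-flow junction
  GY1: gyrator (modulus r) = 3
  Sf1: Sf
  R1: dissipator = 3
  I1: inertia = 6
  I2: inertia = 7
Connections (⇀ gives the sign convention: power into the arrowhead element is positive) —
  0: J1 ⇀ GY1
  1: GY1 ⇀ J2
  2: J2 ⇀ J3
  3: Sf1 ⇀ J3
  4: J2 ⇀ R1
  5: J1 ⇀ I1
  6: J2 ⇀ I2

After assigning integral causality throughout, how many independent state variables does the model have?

2  (I1, I2 all integral)

b3 |Sf1  (Sf1 (Sf) sets flow on bond)
b2 |J3  (J3: bond 3 brought flow, rest push out)
b5 |I1  (I1 integral (f out))
b0 |J1  (J1 needs exactly one e-in)
b1 |J2  (through GY1, causality inverts; strokes same side of GY1)
b4 |R1  (common-e at J2 fixed by 1)
b6 |I2  (common-e at J2 fixed by 1)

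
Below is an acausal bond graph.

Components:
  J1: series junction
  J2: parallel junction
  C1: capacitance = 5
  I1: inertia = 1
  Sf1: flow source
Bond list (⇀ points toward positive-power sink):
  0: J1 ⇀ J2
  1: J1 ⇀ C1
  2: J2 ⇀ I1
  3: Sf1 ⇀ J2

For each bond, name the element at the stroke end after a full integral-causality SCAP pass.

bond 0 stroke→J2
bond 1 stroke→J1
bond 2 stroke→I1
bond 3 stroke→Sf1

β3 →Sf1  (Sf1 fixes flow; stroke at Sf1)
β1 →J1  (prefer integral on C1)
β0 →J2  (J1: last free bond brings flow in)
β2 →I1  (common-e at J2 fixed by 0)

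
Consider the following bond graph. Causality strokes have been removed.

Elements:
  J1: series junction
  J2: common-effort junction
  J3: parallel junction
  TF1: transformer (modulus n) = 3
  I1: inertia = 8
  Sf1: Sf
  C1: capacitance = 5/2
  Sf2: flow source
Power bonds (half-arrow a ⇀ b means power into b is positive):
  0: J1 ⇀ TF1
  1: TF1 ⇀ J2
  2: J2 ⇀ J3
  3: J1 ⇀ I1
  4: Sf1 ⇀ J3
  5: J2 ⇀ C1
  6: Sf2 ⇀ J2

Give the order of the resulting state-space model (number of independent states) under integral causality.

#4 |Sf1  (source Sf1 imposes f)
#6 |Sf2  (Sf2 (Sf) sets flow on bond)
#2 |J3  (J3 needs exactly one e-in)
#3 |I1  (prefer integral on I1)
#0 |J1  (1-jn J1 has f-setter on 3)
#1 |TF1  (TF1: transformer flips bond 0)
#5 |J2  (J2: last free bond brings effort in)

2  (C1, I1 all integral)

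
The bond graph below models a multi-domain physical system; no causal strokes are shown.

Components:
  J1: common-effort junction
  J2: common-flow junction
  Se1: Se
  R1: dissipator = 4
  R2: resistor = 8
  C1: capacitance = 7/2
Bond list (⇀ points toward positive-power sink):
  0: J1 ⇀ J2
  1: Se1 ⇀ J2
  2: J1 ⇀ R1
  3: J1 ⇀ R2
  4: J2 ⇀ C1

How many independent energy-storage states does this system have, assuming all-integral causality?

bond 1 →J2  (Se1 fixes effort; stroke away)
bond 4 →J2  (C1 integral (e out))
bond 0 →J1  (closing 1-jn rule on J2)
bond 2 →R1  (J1: bond 0 brought effort, rest push out)
bond 3 →R2  (J1 effort already set via bond 0)

1  (C1 all integral)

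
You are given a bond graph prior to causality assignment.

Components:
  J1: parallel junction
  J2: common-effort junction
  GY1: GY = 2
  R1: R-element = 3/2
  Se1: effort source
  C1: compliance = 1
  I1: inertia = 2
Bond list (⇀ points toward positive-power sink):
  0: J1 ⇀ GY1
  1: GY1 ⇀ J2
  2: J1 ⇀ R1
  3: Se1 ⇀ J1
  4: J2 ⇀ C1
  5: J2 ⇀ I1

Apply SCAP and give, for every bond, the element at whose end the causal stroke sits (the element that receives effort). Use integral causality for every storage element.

bond 3 →J1  (Se1: effort source, stroke at far end)
bond 0 →GY1  (J1 effort already set via bond 3)
bond 2 →R1  (J1 effort already set via bond 3)
bond 1 →GY1  (GY1: gyrator matches bond 0)
bond 4 →J2  (C1 outputs effort q/C1)
bond 5 →I1  (0-jn J2 has e-setter on 4)

bond 0 stroke→GY1
bond 1 stroke→GY1
bond 2 stroke→R1
bond 3 stroke→J1
bond 4 stroke→J2
bond 5 stroke→I1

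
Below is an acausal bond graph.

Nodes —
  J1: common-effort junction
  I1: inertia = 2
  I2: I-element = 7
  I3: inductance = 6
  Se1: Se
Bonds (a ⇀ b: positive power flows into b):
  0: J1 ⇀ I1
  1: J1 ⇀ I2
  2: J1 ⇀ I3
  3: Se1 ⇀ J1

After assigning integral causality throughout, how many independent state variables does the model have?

b3 stroke→J1  (Se1: effort source, stroke at far end)
b0 stroke→I1  (J1: bond 3 brought effort, rest push out)
b1 stroke→I2  (J1: bond 3 brought effort, rest push out)
b2 stroke→I3  (J1 effort already set via bond 3)

3  (I1, I2, I3 all integral)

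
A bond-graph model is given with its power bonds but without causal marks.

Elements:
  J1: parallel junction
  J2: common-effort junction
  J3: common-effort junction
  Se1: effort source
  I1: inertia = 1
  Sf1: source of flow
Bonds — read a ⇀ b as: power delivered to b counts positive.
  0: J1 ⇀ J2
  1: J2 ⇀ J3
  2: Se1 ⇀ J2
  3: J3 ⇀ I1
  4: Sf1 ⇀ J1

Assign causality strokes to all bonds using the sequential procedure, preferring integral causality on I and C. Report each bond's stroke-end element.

#2 stroke→J2  (source Se1 imposes e)
#4 stroke→Sf1  (Sf1 (Sf) sets flow on bond)
#0 stroke→J1  (only one effort-in slot at J1)
#1 stroke→J3  (J2: bond 2 brought effort, rest push out)
#3 stroke→I1  (common-e at J3 fixed by 1)

bond 0 →J1
bond 1 →J3
bond 2 →J2
bond 3 →I1
bond 4 →Sf1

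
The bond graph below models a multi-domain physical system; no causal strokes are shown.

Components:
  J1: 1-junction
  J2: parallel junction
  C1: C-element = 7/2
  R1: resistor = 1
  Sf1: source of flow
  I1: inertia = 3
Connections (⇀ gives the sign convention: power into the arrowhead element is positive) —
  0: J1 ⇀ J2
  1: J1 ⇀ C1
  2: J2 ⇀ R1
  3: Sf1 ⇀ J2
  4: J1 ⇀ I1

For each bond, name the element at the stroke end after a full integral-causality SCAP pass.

β3 stroke→Sf1  (Sf1 (Sf) sets flow on bond)
β1 stroke→J1  (C1 outputs effort q/C1)
β4 stroke→I1  (prefer integral on I1)
β0 stroke→J1  (common-f at J1 fixed by 4)
β2 stroke→J2  (only one effort-in slot at J2)

bond 0 stroke→J1
bond 1 stroke→J1
bond 2 stroke→J2
bond 3 stroke→Sf1
bond 4 stroke→I1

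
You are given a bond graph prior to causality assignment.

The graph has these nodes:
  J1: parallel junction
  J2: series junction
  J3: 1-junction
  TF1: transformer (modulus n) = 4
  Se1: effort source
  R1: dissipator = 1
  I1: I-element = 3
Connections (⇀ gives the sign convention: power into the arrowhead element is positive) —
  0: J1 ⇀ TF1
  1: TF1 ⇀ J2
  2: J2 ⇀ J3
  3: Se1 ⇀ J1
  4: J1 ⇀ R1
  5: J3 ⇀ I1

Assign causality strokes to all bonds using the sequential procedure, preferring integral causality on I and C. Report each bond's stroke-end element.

β3 stroke at J1  (Se1 fixes effort; stroke away)
β0 stroke at TF1  (0-jn J1 has e-setter on 3)
β4 stroke at R1  (0-jn J1 has e-setter on 3)
β1 stroke at J2  (TF1 one-in-one-out from 0)
β2 stroke at J3  (J2: last free bond brings flow in)
β5 stroke at I1  (J3 needs exactly one f-in)

b0 stroke→TF1
b1 stroke→J2
b2 stroke→J3
b3 stroke→J1
b4 stroke→R1
b5 stroke→I1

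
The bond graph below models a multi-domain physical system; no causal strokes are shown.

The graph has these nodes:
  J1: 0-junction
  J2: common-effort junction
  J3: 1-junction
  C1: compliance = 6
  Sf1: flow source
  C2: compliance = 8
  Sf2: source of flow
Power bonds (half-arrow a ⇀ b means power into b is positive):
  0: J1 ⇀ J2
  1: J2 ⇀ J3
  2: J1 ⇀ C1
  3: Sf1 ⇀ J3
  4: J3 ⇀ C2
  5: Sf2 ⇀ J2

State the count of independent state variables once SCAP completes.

2  (C1, C2 all integral)

#3 stroke at Sf1  (Sf1 fixes flow; stroke at Sf1)
#5 stroke at Sf2  (Sf2: flow source, stroke at near end)
#1 stroke at J3  (1-jn J3 has f-setter on 3)
#4 stroke at J3  (1-jn J3 has f-setter on 3)
#0 stroke at J2  (J2: last free bond brings effort in)
#2 stroke at J1  (J1 needs exactly one e-in)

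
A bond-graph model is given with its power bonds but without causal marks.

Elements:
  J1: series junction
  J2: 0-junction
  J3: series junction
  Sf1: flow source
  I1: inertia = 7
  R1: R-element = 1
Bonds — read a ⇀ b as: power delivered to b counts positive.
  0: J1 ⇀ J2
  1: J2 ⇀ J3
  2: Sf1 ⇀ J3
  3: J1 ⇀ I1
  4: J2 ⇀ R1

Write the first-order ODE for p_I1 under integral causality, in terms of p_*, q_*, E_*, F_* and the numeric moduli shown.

dp_I1/dt = F_Sf1 - p_I1/7

bond 2 →Sf1  (Sf1 fixes flow; stroke at Sf1)
bond 1 →J3  (1-jn J3 has f-setter on 2)
bond 3 →I1  (I1 integral (f out))
bond 0 →J1  (common-f at J1 fixed by 3)
bond 4 →J2  (closing 0-jn rule on J2)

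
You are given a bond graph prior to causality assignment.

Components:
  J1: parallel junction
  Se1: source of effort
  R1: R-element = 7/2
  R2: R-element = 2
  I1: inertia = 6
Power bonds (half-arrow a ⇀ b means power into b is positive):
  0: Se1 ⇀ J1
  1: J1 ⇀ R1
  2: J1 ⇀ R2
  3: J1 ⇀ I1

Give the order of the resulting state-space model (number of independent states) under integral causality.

#0 |J1  (Se1 (Se) sets effort on bond)
#1 |R1  (J1 effort already set via bond 0)
#2 |R2  (common-e at J1 fixed by 0)
#3 |I1  (J1: bond 0 brought effort, rest push out)

1  (I1 all integral)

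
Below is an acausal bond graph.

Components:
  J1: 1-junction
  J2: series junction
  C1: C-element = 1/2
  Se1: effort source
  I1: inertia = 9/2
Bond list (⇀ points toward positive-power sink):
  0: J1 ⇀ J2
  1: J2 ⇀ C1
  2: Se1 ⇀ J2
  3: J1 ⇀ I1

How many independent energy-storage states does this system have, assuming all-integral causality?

2  (C1, I1 all integral)

bond 2 |J2  (Se1: effort source, stroke at far end)
bond 1 |J2  (prefer integral on C1)
bond 0 |J1  (closing 1-jn rule on J2)
bond 3 |I1  (only one flow-in slot at J1)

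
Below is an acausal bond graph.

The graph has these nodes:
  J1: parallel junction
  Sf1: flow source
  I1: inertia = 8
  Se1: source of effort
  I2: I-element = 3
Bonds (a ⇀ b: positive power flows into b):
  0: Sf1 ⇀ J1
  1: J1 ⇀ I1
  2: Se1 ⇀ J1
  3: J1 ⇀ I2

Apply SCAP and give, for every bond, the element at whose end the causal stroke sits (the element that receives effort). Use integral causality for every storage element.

bond 0 |Sf1
bond 1 |I1
bond 2 |J1
bond 3 |I2

bond 0 stroke at Sf1  (Sf1: flow source, stroke at near end)
bond 2 stroke at J1  (source Se1 imposes e)
bond 1 stroke at I1  (0-jn J1 has e-setter on 2)
bond 3 stroke at I2  (0-jn J1 has e-setter on 2)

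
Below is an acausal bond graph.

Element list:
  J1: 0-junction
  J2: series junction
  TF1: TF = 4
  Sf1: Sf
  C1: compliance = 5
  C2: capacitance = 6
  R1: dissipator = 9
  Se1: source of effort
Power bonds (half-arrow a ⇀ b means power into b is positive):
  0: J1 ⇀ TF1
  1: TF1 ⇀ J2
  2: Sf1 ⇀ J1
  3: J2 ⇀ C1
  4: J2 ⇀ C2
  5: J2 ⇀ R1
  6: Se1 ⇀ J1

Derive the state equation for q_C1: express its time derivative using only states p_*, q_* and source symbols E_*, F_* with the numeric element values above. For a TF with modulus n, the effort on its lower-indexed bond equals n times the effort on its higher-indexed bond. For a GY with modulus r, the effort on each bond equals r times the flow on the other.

b2 stroke→Sf1  (Sf1: flow source, stroke at near end)
b6 stroke→J1  (Se1: effort source, stroke at far end)
b0 stroke→TF1  (0-jn J1 has e-setter on 6)
b1 stroke→J2  (TF1: transformer flips bond 0)
b3 stroke→J2  (C1 outputs effort q/C1)
b4 stroke→J2  (C2 outputs effort q/C2)
b5 stroke→R1  (J2: last free bond brings flow in)

dq_C1/dt = E_Se1/36 - q_C1/45 - q_C2/54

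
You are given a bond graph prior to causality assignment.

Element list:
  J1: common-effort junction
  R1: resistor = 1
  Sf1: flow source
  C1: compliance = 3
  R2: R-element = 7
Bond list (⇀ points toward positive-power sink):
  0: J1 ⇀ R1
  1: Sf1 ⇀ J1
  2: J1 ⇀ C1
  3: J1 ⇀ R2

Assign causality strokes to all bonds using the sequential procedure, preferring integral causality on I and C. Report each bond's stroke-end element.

#0 stroke at R1
#1 stroke at Sf1
#2 stroke at J1
#3 stroke at R2

β1 |Sf1  (source Sf1 imposes f)
β2 |J1  (C1: C, integral causality)
β0 |R1  (0-jn J1 has e-setter on 2)
β3 |R2  (common-e at J1 fixed by 2)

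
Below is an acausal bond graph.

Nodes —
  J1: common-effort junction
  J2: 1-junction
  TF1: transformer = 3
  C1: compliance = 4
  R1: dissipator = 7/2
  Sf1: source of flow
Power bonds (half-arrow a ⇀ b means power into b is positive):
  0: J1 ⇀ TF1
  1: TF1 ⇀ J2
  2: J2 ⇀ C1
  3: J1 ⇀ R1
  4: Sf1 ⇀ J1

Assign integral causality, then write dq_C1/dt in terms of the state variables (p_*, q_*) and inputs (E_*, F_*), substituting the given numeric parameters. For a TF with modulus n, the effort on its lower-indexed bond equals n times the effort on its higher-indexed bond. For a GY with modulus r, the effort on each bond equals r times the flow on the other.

b4 →Sf1  (source Sf1 imposes f)
b2 →J2  (C1 integral (e out))
b1 →TF1  (closing 1-jn rule on J2)
b0 →J1  (through TF1, causality passes straight; one stroke at TF1)
b3 →R1  (J1 effort already set via bond 0)

dq_C1/dt = 3*F_Sf1 - 9*q_C1/14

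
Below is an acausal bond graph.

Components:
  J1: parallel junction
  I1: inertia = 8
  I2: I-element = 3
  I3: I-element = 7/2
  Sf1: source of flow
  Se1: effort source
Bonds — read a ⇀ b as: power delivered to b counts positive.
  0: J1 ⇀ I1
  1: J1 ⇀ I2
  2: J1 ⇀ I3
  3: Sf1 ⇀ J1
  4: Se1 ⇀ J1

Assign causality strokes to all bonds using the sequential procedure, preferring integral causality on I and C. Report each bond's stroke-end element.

β0 stroke at I1
β1 stroke at I2
β2 stroke at I3
β3 stroke at Sf1
β4 stroke at J1

#3 →Sf1  (source Sf1 imposes f)
#4 →J1  (Se1 fixes effort; stroke away)
#0 →I1  (common-e at J1 fixed by 4)
#1 →I2  (J1 effort already set via bond 4)
#2 →I3  (0-jn J1 has e-setter on 4)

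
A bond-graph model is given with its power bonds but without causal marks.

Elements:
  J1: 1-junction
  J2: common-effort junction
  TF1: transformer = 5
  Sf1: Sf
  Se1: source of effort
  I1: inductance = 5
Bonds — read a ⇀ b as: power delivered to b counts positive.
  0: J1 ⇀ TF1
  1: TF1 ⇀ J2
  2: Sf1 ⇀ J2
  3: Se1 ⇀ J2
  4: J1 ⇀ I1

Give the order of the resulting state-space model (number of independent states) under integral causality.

b2 stroke→Sf1  (Sf1: flow source, stroke at near end)
b3 stroke→J2  (Se1 (Se) sets effort on bond)
b1 stroke→TF1  (common-e at J2 fixed by 3)
b0 stroke→J1  (TF1: transformer flips bond 1)
b4 stroke→I1  (only one flow-in slot at J1)

1  (I1 all integral)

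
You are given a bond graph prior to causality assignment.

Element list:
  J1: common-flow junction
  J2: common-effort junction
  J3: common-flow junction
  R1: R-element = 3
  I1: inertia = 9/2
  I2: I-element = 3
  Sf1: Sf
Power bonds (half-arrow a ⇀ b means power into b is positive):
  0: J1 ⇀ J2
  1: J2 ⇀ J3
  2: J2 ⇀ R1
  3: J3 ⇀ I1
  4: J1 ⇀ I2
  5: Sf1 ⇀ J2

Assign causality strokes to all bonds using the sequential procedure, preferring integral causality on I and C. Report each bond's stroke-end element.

b0 |J1
b1 |J3
b2 |J2
b3 |I1
b4 |I2
b5 |Sf1

β5 |Sf1  (source Sf1 imposes f)
β3 |I1  (I1 outputs flow p/I1)
β1 |J3  (J3: bond 3 brought flow, rest push out)
β4 |I2  (I2: I, integral causality)
β0 |J1  (J1: bond 4 brought flow, rest push out)
β2 |J2  (only one effort-in slot at J2)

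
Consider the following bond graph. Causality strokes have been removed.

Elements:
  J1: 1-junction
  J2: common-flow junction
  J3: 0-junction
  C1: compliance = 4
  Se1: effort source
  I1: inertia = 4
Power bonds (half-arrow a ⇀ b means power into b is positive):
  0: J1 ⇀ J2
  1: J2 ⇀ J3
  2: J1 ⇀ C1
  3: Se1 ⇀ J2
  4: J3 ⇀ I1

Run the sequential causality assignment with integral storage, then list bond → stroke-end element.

#3 |J2  (Se1 (Se) sets effort on bond)
#2 |J1  (C1 integral (e out))
#0 |J2  (closing 1-jn rule on J1)
#1 |J3  (closing 1-jn rule on J2)
#4 |I1  (J3: bond 1 brought effort, rest push out)

bond 0 stroke→J2
bond 1 stroke→J3
bond 2 stroke→J1
bond 3 stroke→J2
bond 4 stroke→I1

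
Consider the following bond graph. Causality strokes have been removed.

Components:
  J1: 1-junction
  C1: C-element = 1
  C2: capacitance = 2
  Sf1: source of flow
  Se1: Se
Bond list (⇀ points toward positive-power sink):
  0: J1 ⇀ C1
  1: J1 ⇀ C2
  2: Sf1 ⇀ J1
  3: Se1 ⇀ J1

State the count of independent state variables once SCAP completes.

b2 |Sf1  (source Sf1 imposes f)
b3 |J1  (Se1: effort source, stroke at far end)
b0 |J1  (J1: bond 2 brought flow, rest push out)
b1 |J1  (J1 flow already set via bond 2)

2  (C1, C2 all integral)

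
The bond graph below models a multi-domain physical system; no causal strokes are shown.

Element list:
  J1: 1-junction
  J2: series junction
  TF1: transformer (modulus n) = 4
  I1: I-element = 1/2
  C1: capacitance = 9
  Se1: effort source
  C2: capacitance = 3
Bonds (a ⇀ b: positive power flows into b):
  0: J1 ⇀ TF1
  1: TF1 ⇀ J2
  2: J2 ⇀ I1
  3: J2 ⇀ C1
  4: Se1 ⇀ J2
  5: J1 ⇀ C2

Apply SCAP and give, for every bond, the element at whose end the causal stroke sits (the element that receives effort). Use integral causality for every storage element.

bond 4 stroke→J2  (Se1 (Se) sets effort on bond)
bond 2 stroke→I1  (I1 integral (f out))
bond 1 stroke→J2  (J2: bond 2 brought flow, rest push out)
bond 3 stroke→J2  (1-jn J2 has f-setter on 2)
bond 0 stroke→TF1  (TF1 one-in-one-out from 1)
bond 5 stroke→J1  (common-f at J1 fixed by 0)

b0 stroke at TF1
b1 stroke at J2
b2 stroke at I1
b3 stroke at J2
b4 stroke at J2
b5 stroke at J1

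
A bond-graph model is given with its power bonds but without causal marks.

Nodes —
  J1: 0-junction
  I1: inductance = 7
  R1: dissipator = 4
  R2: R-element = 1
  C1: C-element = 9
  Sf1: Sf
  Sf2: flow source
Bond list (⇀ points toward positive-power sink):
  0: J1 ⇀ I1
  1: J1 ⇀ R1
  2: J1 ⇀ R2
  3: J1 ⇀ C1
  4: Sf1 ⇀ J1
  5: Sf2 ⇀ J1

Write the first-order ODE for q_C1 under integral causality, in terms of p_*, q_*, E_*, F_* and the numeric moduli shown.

dq_C1/dt = F_Sf1 + F_Sf2 - p_I1/7 - 5*q_C1/36

β4 |Sf1  (Sf1: flow source, stroke at near end)
β5 |Sf2  (Sf2: flow source, stroke at near end)
β0 |I1  (I1 integral (f out))
β3 |J1  (C1: C, integral causality)
β1 |R1  (0-jn J1 has e-setter on 3)
β2 |R2  (J1 effort already set via bond 3)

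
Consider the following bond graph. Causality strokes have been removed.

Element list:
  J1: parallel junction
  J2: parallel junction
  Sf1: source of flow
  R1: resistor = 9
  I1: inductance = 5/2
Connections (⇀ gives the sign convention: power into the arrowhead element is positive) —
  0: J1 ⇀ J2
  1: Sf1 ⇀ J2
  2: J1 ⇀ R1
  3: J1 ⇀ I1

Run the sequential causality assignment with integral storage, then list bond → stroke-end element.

#1 →Sf1  (Sf1 (Sf) sets flow on bond)
#0 →J2  (J2: last free bond brings effort in)
#3 →I1  (I1: I, integral causality)
#2 →J1  (closing 0-jn rule on J1)

bond 0 →J2
bond 1 →Sf1
bond 2 →J1
bond 3 →I1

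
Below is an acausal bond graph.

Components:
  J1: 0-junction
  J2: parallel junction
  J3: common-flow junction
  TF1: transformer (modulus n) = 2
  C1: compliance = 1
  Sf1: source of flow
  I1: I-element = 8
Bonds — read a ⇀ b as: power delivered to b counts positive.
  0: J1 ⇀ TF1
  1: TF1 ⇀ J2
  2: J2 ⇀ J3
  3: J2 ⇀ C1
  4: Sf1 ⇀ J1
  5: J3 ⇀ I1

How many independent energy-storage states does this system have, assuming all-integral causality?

2  (C1, I1 all integral)

β4 stroke→Sf1  (Sf1 (Sf) sets flow on bond)
β0 stroke→J1  (J1 needs exactly one e-in)
β1 stroke→TF1  (TF1: transformer flips bond 0)
β3 stroke→J2  (C1: C, integral causality)
β2 stroke→J3  (0-jn J2 has e-setter on 3)
β5 stroke→I1  (only one flow-in slot at J3)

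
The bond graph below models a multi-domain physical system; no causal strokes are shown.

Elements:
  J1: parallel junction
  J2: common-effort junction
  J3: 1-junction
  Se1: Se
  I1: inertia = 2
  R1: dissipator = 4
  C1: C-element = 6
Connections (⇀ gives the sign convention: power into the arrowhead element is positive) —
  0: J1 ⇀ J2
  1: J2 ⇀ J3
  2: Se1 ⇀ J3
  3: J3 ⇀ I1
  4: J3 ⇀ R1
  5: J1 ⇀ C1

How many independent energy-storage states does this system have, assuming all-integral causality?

2  (C1, I1 all integral)

β2 →J3  (Se1 (Se) sets effort on bond)
β3 →I1  (I1: I, integral causality)
β1 →J3  (J3 flow already set via bond 3)
β4 →J3  (J3 flow already set via bond 3)
β0 →J2  (closing 0-jn rule on J2)
β5 →J1  (J1 needs exactly one e-in)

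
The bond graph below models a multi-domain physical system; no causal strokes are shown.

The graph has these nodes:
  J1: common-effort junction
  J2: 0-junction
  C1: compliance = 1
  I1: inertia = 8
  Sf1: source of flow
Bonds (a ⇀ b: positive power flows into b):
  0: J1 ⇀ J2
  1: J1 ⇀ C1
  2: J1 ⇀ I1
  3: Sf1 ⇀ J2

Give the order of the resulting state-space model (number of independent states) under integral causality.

#3 stroke at Sf1  (Sf1 fixes flow; stroke at Sf1)
#0 stroke at J2  (J2: last free bond brings effort in)
#1 stroke at J1  (C1 outputs effort q/C1)
#2 stroke at I1  (J1 effort already set via bond 1)

2  (C1, I1 all integral)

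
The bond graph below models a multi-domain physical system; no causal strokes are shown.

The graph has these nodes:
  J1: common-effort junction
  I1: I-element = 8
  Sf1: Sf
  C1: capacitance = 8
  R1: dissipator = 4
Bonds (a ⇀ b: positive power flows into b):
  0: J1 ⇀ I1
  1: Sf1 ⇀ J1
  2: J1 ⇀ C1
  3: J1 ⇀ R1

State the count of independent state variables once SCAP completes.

bond 1 |Sf1  (source Sf1 imposes f)
bond 0 |I1  (prefer integral on I1)
bond 2 |J1  (C1 integral (e out))
bond 3 |R1  (common-e at J1 fixed by 2)

2  (C1, I1 all integral)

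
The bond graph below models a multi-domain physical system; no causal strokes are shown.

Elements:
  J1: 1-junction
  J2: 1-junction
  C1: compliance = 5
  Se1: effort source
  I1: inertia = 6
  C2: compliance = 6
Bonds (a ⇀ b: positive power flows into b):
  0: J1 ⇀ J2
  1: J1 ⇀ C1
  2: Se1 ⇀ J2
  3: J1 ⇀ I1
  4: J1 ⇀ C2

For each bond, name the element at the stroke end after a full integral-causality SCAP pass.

β0 →J1
β1 →J1
β2 →J2
β3 →I1
β4 →J1

β2 stroke→J2  (source Se1 imposes e)
β0 stroke→J1  (only one flow-in slot at J2)
β1 stroke→J1  (C1: C, integral causality)
β3 stroke→I1  (I1 outputs flow p/I1)
β4 stroke→J1  (J1: bond 3 brought flow, rest push out)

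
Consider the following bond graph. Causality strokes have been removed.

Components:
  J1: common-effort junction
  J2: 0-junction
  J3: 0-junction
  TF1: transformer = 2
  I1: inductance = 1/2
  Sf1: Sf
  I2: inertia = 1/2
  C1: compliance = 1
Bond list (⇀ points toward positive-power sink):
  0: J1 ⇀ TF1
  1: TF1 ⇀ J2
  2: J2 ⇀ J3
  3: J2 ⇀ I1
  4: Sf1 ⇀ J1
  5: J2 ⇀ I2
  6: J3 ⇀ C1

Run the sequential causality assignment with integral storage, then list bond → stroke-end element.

β0 |J1
β1 |TF1
β2 |J2
β3 |I1
β4 |Sf1
β5 |I2
β6 |J3

bond 4 stroke→Sf1  (Sf1 (Sf) sets flow on bond)
bond 0 stroke→J1  (closing 0-jn rule on J1)
bond 1 stroke→TF1  (TF1 one-in-one-out from 0)
bond 3 stroke→I1  (I1 integral (f out))
bond 5 stroke→I2  (I2 outputs flow p/I2)
bond 2 stroke→J2  (closing 0-jn rule on J2)
bond 6 stroke→J3  (closing 0-jn rule on J3)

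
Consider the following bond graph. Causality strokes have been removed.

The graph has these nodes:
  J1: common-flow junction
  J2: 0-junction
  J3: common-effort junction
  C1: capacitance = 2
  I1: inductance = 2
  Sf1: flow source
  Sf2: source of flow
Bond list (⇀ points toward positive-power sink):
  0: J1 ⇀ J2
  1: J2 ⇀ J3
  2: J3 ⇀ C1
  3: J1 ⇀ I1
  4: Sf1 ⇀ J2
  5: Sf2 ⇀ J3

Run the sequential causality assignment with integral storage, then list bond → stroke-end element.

bond 4 stroke→Sf1  (Sf1 fixes flow; stroke at Sf1)
bond 5 stroke→Sf2  (Sf2 (Sf) sets flow on bond)
bond 2 stroke→J3  (C1: C, integral causality)
bond 1 stroke→J2  (J3 effort already set via bond 2)
bond 0 stroke→J1  (common-e at J2 fixed by 1)
bond 3 stroke→I1  (J1: last free bond brings flow in)

bond 0 stroke→J1
bond 1 stroke→J2
bond 2 stroke→J3
bond 3 stroke→I1
bond 4 stroke→Sf1
bond 5 stroke→Sf2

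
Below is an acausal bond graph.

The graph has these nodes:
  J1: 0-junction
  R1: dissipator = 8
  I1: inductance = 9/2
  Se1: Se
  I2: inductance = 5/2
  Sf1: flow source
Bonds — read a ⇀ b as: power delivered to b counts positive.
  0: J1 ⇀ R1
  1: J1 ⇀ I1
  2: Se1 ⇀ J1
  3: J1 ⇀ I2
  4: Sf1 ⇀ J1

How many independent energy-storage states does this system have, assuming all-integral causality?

2  (I1, I2 all integral)

bond 2 stroke→J1  (source Se1 imposes e)
bond 4 stroke→Sf1  (Sf1 (Sf) sets flow on bond)
bond 0 stroke→R1  (J1 effort already set via bond 2)
bond 1 stroke→I1  (0-jn J1 has e-setter on 2)
bond 3 stroke→I2  (J1: bond 2 brought effort, rest push out)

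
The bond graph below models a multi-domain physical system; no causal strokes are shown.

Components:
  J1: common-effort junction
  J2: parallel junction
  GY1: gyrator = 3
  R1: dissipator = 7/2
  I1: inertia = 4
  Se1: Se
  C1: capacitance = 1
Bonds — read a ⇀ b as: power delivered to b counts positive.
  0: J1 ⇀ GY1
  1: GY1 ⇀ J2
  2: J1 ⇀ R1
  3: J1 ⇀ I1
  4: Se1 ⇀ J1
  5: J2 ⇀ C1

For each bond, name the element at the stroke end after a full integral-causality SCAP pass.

b0 stroke at GY1
b1 stroke at GY1
b2 stroke at R1
b3 stroke at I1
b4 stroke at J1
b5 stroke at J2

β4 stroke at J1  (Se1 fixes effort; stroke away)
β0 stroke at GY1  (common-e at J1 fixed by 4)
β2 stroke at R1  (0-jn J1 has e-setter on 4)
β3 stroke at I1  (J1: bond 4 brought effort, rest push out)
β1 stroke at GY1  (through GY1, causality inverts; strokes same side of GY1)
β5 stroke at J2  (J2 needs exactly one e-in)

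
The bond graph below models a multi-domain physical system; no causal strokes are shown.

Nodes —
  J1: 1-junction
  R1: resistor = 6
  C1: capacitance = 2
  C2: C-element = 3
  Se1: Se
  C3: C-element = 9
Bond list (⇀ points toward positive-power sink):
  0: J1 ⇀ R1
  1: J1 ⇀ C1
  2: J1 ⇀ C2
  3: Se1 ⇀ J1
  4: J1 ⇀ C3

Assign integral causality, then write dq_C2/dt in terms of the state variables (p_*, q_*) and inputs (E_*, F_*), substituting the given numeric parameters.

dq_C2/dt = E_Se1/6 - q_C1/12 - q_C2/18 - q_C3/54

bond 3 stroke→J1  (source Se1 imposes e)
bond 1 stroke→J1  (C1: C, integral causality)
bond 2 stroke→J1  (C2: C, integral causality)
bond 4 stroke→J1  (prefer integral on C3)
bond 0 stroke→R1  (J1 needs exactly one f-in)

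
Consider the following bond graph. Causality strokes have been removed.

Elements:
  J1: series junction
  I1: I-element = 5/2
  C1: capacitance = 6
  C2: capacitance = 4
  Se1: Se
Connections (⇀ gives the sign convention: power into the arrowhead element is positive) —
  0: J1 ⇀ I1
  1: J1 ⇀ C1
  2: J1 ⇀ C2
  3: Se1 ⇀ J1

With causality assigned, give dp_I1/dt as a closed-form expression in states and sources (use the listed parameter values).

dp_I1/dt = E_Se1 - q_C1/6 - q_C2/4

bond 3 stroke at J1  (Se1 fixes effort; stroke away)
bond 0 stroke at I1  (I1: I, integral causality)
bond 1 stroke at J1  (common-f at J1 fixed by 0)
bond 2 stroke at J1  (common-f at J1 fixed by 0)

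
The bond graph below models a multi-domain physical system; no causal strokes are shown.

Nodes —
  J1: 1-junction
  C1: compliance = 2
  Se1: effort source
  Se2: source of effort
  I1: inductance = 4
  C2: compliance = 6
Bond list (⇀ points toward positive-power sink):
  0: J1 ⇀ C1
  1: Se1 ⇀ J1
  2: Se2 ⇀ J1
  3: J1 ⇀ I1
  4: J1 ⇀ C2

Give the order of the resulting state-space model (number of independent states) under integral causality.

3  (C1, C2, I1 all integral)

β1 →J1  (Se1: effort source, stroke at far end)
β2 →J1  (Se2 fixes effort; stroke away)
β0 →J1  (C1 outputs effort q/C1)
β3 →I1  (I1 outputs flow p/I1)
β4 →J1  (J1 flow already set via bond 3)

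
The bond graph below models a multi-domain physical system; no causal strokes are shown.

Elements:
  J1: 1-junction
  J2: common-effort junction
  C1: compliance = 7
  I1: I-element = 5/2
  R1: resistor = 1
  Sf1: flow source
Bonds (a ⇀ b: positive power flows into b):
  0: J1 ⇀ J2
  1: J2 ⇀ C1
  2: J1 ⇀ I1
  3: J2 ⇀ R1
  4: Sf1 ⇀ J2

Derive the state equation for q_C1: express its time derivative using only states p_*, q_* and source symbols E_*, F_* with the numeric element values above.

dq_C1/dt = F_Sf1 + 2*p_I1/5 - q_C1/7

bond 4 stroke→Sf1  (Sf1 (Sf) sets flow on bond)
bond 1 stroke→J2  (prefer integral on C1)
bond 0 stroke→J1  (0-jn J2 has e-setter on 1)
bond 3 stroke→R1  (common-e at J2 fixed by 1)
bond 2 stroke→I1  (J1: last free bond brings flow in)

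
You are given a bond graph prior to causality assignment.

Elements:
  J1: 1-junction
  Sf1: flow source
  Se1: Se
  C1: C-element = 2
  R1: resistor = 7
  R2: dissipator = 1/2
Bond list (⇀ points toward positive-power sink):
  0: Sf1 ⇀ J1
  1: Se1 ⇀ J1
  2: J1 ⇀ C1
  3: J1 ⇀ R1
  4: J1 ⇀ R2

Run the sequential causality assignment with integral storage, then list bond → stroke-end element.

#0 stroke at Sf1
#1 stroke at J1
#2 stroke at J1
#3 stroke at J1
#4 stroke at J1

bond 0 |Sf1  (Sf1: flow source, stroke at near end)
bond 1 |J1  (Se1: effort source, stroke at far end)
bond 2 |J1  (1-jn J1 has f-setter on 0)
bond 3 |J1  (J1: bond 0 brought flow, rest push out)
bond 4 |J1  (common-f at J1 fixed by 0)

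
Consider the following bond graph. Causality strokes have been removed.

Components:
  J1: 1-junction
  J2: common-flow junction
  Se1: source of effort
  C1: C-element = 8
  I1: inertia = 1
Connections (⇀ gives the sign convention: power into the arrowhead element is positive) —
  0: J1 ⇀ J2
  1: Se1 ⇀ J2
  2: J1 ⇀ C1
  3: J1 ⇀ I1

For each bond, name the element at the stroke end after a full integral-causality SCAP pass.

b1 →J2  (Se1: effort source, stroke at far end)
b0 →J1  (J2: last free bond brings flow in)
b2 →J1  (C1: C, integral causality)
b3 →I1  (closing 1-jn rule on J1)

β0 |J1
β1 |J2
β2 |J1
β3 |I1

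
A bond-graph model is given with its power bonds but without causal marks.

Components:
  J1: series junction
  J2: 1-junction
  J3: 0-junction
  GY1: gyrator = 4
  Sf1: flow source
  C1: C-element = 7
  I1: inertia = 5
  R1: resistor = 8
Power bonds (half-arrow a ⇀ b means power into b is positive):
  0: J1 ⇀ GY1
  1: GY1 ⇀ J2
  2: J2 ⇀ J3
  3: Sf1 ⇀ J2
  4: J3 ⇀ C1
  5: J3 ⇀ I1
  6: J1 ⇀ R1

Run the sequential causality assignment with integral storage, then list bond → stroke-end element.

bond 3 |Sf1  (Sf1 (Sf) sets flow on bond)
bond 1 |J2  (J2 flow already set via bond 3)
bond 2 |J2  (J2 flow already set via bond 3)
bond 0 |J1  (GY1: gyrator matches bond 1)
bond 6 |R1  (J1: last free bond brings flow in)
bond 4 |J3  (prefer integral on C1)
bond 5 |I1  (0-jn J3 has e-setter on 4)

bond 0 stroke→J1
bond 1 stroke→J2
bond 2 stroke→J2
bond 3 stroke→Sf1
bond 4 stroke→J3
bond 5 stroke→I1
bond 6 stroke→R1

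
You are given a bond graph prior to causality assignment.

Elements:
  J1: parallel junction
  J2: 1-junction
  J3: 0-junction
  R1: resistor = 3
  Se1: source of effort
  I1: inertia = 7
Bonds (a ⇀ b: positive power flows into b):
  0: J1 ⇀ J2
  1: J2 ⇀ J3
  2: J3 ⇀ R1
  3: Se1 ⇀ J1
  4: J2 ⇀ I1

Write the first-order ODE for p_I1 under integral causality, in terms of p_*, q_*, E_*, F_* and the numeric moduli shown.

dp_I1/dt = E_Se1 - 3*p_I1/7

b3 →J1  (Se1 fixes effort; stroke away)
b0 →J2  (common-e at J1 fixed by 3)
b4 →I1  (prefer integral on I1)
b1 →J2  (J2: bond 4 brought flow, rest push out)
b2 →J3  (J3 needs exactly one e-in)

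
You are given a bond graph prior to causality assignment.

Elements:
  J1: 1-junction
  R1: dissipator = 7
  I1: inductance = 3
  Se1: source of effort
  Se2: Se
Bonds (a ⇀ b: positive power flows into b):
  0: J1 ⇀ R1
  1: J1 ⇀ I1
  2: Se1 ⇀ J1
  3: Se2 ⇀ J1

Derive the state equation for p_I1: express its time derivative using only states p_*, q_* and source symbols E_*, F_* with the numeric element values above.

β2 |J1  (Se1: effort source, stroke at far end)
β3 |J1  (source Se2 imposes e)
β1 |I1  (I1: I, integral causality)
β0 |J1  (J1 flow already set via bond 1)

dp_I1/dt = E_Se1 + E_Se2 - 7*p_I1/3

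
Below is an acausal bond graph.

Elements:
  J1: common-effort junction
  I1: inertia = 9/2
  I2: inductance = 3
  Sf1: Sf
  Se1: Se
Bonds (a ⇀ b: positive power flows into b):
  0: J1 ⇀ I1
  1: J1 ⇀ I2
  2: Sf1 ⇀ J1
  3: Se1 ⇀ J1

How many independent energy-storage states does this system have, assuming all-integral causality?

b2 |Sf1  (Sf1: flow source, stroke at near end)
b3 |J1  (source Se1 imposes e)
b0 |I1  (J1 effort already set via bond 3)
b1 |I2  (J1: bond 3 brought effort, rest push out)

2  (I1, I2 all integral)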